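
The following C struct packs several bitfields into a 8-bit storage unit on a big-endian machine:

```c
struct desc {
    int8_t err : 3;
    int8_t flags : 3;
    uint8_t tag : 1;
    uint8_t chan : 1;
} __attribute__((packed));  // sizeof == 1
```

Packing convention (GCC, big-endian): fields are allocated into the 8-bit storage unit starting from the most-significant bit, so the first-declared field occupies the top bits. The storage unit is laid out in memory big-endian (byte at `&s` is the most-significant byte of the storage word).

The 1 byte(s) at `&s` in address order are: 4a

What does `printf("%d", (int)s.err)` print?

2

[0]=0x4a (big-endian) → word 0x4a
err [5+:3] = (word>>5) & 0x7 = 2  ←
flags [2+:3] = (word>>2) & 0x7 = 2
tag [1+:1] = (word>>1) & 0x1 = 1
chan [0+:1] = (word>>0) & 0x1 = 0
err signed 3b, MSB=0: value = 2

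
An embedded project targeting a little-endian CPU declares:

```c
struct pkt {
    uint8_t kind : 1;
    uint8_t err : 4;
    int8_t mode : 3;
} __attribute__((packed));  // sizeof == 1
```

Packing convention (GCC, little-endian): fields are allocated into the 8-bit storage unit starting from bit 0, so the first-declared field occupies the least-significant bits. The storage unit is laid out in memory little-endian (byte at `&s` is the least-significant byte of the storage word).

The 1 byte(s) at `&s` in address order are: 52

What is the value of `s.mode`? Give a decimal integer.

2

[0]=0x52 (little-endian) → word 0x52
kind:1 @ bit 0 → (0x52>>0)&0x1 = 0x0
err:4 @ bit 1 → (0x52>>1)&0xf = 0x9
mode:3 @ bit 5 → (0x52>>5)&0x7 = 0x2  ←
mode signed 3b, MSB=0: value = 2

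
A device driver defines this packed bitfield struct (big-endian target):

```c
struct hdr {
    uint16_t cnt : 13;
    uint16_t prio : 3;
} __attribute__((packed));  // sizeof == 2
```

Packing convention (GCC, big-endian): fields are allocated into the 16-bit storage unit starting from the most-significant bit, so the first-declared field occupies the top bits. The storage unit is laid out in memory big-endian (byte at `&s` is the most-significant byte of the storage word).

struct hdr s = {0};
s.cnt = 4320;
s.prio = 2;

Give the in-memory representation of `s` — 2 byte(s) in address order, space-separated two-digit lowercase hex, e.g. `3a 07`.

cnt:13 = 4320 → 0x10e0 << 3 → word 0x8700
prio:3 = 2 → 0x2 << 0 → word 0x8702
word = 0x8702 → big-endian bytes:
  [0]=0x87  [1]=0x02

87 02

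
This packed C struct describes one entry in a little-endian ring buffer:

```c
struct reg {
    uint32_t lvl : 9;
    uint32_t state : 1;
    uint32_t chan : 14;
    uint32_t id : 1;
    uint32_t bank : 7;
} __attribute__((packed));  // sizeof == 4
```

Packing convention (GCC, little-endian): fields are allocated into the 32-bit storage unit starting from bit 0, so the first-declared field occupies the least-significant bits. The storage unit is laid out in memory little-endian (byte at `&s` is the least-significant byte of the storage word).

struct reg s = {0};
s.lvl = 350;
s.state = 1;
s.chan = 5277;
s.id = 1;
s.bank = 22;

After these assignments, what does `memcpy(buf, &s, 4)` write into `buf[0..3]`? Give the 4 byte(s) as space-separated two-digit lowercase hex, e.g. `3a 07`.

5e 77 52 2d

[0+:9] lvl=350 & 0x1ff = 0x15e; word=0x0000015e
[9+:1] state=1 & 0x1 = 0x1; word=0x0000035e
[10+:14] chan=5277 & 0x3fff = 0x149d; word=0x0052775e
[24+:1] id=1 & 0x1 = 0x1; word=0x0152775e
[25+:7] bank=22 & 0x7f = 0x16; word=0x2d52775e
word = 0x2d52775e → little-endian bytes:
  [0]=0x5e  [1]=0x77  [2]=0x52  [3]=0x2d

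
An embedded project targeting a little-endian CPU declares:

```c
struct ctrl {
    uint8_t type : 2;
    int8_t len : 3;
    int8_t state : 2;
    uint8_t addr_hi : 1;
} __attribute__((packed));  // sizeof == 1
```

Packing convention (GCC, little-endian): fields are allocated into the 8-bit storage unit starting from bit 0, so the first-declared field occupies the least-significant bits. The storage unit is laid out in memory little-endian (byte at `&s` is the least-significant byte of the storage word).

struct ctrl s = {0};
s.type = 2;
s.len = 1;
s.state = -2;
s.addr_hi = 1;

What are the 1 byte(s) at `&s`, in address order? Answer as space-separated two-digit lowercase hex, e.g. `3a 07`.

c6

type (2b) val=2 bits=0x2 at bit 0: 0x02
len (3b) val=1 bits=0x1 at bit 2: 0x06
state (2b) val=-2 bits=0x2 at bit 5: 0x46
addr_hi (1b) val=1 bits=0x1 at bit 7: 0xc6
word = 0xc6 → little-endian bytes:
  [0]=0xc6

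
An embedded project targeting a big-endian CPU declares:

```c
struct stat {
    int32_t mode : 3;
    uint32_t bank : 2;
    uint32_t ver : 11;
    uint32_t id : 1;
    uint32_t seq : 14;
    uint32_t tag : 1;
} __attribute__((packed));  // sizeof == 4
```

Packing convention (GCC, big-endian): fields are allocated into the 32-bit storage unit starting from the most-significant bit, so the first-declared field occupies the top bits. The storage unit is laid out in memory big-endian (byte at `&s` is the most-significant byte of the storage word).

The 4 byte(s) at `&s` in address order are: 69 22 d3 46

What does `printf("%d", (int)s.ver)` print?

290

[0]=0x69 [1]=0x22 [2]=0xd3 [3]=0x46 (big-endian) → word 0x6922d346
mode:3 @ bit 29 → (0x6922d346>>29)&0x7 = 0x3
bank:2 @ bit 27 → (0x6922d346>>27)&0x3 = 0x1
ver:11 @ bit 16 → (0x6922d346>>16)&0x7ff = 0x122  ←
id:1 @ bit 15 → (0x6922d346>>15)&0x1 = 0x1
seq:14 @ bit 1 → (0x6922d346>>1)&0x3fff = 0x29a3
tag:1 @ bit 0 → (0x6922d346>>0)&0x1 = 0x0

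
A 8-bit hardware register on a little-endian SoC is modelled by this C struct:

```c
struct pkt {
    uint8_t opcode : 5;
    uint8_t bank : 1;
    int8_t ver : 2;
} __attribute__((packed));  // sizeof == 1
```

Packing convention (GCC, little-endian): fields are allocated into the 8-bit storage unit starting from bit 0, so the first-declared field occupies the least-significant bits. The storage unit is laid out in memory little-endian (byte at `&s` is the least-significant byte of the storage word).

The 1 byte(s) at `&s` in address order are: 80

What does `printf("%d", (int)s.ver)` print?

-2

[0]=0x80 (little-endian) → word 0x80
opcode [0+:5] = (word>>0) & 0x1f = 0
bank [5+:1] = (word>>5) & 0x1 = 0
ver [6+:2] = (word>>6) & 0x3 = 2  ←
ver signed 2b, MSB=1: 2 - 4 = -2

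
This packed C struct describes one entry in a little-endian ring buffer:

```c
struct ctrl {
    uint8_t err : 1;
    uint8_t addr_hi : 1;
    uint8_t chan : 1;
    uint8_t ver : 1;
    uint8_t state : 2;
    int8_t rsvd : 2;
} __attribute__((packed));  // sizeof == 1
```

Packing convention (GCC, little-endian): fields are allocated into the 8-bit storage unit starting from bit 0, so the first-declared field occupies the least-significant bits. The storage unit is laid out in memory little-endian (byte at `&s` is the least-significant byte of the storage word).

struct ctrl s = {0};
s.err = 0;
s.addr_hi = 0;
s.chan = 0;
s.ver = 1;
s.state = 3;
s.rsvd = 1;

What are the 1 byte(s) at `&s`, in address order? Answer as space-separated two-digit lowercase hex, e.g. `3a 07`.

78

[0+:1] err=0 & 0x1 = 0x0; word=0x00
[1+:1] addr_hi=0 & 0x1 = 0x0; word=0x00
[2+:1] chan=0 & 0x1 = 0x0; word=0x00
[3+:1] ver=1 & 0x1 = 0x1; word=0x08
[4+:2] state=3 & 0x3 = 0x3; word=0x38
[6+:2] rsvd=1 & 0x3 = 0x1; word=0x78
word = 0x78 → little-endian bytes:
  [0]=0x78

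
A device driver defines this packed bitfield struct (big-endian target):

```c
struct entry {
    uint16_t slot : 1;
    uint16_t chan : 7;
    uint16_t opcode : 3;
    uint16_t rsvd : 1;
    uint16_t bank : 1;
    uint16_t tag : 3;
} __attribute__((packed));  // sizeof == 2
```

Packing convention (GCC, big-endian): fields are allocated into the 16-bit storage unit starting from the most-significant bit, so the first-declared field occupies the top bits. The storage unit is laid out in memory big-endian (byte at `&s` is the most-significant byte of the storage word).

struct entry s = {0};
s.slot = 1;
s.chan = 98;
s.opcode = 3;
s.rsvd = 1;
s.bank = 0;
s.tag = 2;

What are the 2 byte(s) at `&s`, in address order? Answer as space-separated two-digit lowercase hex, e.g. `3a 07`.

e2 72

[15+:1] slot=1 & 0x1 = 0x1; word=0x8000
[8+:7] chan=98 & 0x7f = 0x62; word=0xe200
[5+:3] opcode=3 & 0x7 = 0x3; word=0xe260
[4+:1] rsvd=1 & 0x1 = 0x1; word=0xe270
[3+:1] bank=0 & 0x1 = 0x0; word=0xe270
[0+:3] tag=2 & 0x7 = 0x2; word=0xe272
word = 0xe272 → big-endian bytes:
  [0]=0xe2  [1]=0x72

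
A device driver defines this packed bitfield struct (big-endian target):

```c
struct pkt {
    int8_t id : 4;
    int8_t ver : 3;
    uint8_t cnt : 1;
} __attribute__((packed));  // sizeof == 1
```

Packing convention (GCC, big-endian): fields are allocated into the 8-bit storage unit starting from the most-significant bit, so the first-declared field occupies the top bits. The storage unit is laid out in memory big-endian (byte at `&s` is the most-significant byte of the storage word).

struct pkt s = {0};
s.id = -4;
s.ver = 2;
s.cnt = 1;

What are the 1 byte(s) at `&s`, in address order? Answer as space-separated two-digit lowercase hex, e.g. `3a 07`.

id:4 = -4 → 0xc << 4 → word 0xc0
ver:3 = 2 → 0x2 << 1 → word 0xc4
cnt:1 = 1 → 0x1 << 0 → word 0xc5
word = 0xc5 → big-endian bytes:
  [0]=0xc5

c5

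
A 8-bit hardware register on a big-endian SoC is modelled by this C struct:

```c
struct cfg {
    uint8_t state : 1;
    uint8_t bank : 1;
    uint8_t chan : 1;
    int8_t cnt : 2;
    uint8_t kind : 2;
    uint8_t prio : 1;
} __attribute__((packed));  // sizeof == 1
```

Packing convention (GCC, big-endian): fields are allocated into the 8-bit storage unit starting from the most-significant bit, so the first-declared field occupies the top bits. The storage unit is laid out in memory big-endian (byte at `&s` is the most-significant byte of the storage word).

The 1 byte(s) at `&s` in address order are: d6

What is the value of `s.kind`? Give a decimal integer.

3

[0]=0xd6 (big-endian) → word 0xd6
state:1 @ bit 7 → (0xd6>>7)&0x1 = 0x1
bank:1 @ bit 6 → (0xd6>>6)&0x1 = 0x1
chan:1 @ bit 5 → (0xd6>>5)&0x1 = 0x0
cnt:2 @ bit 3 → (0xd6>>3)&0x3 = 0x2
kind:2 @ bit 1 → (0xd6>>1)&0x3 = 0x3  ←
prio:1 @ bit 0 → (0xd6>>0)&0x1 = 0x0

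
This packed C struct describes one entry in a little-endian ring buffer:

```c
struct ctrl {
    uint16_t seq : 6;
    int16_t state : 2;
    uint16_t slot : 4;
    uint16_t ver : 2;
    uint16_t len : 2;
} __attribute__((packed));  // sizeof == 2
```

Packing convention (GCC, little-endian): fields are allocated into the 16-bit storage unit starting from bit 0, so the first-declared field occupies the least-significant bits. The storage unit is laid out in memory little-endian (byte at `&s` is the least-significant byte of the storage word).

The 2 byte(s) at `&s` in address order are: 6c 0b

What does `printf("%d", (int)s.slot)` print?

[0]=0x6c [1]=0x0b (little-endian) → word 0x0b6c
seq:6 @ bit 0 → (0x0b6c>>0)&0x3f = 0x2c
state:2 @ bit 6 → (0x0b6c>>6)&0x3 = 0x1
slot:4 @ bit 8 → (0x0b6c>>8)&0xf = 0xb  ←
ver:2 @ bit 12 → (0x0b6c>>12)&0x3 = 0x0
len:2 @ bit 14 → (0x0b6c>>14)&0x3 = 0x0

11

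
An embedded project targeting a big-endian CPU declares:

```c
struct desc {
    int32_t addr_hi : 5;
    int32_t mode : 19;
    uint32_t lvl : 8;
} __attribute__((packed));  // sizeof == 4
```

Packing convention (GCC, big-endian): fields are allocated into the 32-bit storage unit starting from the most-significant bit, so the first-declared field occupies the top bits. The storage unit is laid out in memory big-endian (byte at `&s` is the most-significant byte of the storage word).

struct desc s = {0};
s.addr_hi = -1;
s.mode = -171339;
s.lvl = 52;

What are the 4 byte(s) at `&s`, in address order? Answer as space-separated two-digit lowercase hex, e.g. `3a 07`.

addr_hi:5 = -1 → 0x1f << 27 → word 0xf8000000
mode:19 = -171339 → 0x562b5 << 8 → word 0xfd62b500
lvl:8 = 52 → 0x34 << 0 → word 0xfd62b534
word = 0xfd62b534 → big-endian bytes:
  [0]=0xfd  [1]=0x62  [2]=0xb5  [3]=0x34

fd 62 b5 34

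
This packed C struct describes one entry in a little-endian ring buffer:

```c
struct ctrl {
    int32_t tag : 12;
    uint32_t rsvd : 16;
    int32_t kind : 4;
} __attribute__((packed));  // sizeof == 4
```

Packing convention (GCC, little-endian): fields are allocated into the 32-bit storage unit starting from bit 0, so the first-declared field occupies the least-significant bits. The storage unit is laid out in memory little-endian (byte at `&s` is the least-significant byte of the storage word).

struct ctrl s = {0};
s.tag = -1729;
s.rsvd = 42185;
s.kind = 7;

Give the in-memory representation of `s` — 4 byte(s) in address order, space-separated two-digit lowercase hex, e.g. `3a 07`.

3f 99 4c 7a

[0+:12] tag=-1729 & 0xfff = 0x93f; word=0x0000093f
[12+:16] rsvd=42185 & 0xffff = 0xa4c9; word=0x0a4c993f
[28+:4] kind=7 & 0xf = 0x7; word=0x7a4c993f
word = 0x7a4c993f → little-endian bytes:
  [0]=0x3f  [1]=0x99  [2]=0x4c  [3]=0x7a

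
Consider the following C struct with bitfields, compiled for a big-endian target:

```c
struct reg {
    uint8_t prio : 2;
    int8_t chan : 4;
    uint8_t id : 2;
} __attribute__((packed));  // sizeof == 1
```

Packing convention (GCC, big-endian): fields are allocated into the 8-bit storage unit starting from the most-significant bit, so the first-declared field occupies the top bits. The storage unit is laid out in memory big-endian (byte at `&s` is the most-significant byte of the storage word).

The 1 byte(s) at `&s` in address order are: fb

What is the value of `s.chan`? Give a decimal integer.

-2

[0]=0xfb (big-endian) → word 0xfb
prio [6+:2] = (word>>6) & 0x3 = 3
chan [2+:4] = (word>>2) & 0xf = 14  ←
id [0+:2] = (word>>0) & 0x3 = 3
chan signed 4b, MSB=1: 14 - 16 = -2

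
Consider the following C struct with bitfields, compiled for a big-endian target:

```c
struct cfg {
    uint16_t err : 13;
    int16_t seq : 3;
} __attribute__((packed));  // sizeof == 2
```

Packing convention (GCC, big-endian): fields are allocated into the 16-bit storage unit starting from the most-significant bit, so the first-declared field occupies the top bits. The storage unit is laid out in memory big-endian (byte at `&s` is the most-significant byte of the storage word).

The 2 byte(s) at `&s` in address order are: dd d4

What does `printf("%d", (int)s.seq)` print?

-4

[0]=0xdd [1]=0xd4 (big-endian) → word 0xddd4
err [3+:13] = (word>>3) & 0x1fff = 7098
seq [0+:3] = (word>>0) & 0x7 = 4  ←
seq signed 3b, MSB=1: 4 - 8 = -4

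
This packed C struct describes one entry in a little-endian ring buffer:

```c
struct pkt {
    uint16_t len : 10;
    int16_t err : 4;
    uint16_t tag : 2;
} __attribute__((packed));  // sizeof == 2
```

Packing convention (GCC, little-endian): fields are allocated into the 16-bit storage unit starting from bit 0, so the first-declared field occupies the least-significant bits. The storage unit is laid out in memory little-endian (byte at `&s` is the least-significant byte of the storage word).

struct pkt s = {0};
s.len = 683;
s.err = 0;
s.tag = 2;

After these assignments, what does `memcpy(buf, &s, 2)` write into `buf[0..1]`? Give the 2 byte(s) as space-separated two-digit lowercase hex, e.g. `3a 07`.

[0+:10] len=683 & 0x3ff = 0x2ab; word=0x02ab
[10+:4] err=0 & 0xf = 0x0; word=0x02ab
[14+:2] tag=2 & 0x3 = 0x2; word=0x82ab
word = 0x82ab → little-endian bytes:
  [0]=0xab  [1]=0x82

ab 82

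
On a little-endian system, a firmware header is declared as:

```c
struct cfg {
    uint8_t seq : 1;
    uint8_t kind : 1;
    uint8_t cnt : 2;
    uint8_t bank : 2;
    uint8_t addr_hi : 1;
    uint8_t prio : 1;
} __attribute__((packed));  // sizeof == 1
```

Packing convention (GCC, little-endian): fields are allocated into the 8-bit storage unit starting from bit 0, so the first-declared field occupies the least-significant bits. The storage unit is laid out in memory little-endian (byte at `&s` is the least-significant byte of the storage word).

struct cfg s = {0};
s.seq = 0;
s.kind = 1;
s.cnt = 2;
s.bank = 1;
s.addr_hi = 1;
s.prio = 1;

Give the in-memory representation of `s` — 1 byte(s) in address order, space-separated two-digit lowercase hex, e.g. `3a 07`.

seq:1 = 0 → 0x0 << 0 → word 0x00
kind:1 = 1 → 0x1 << 1 → word 0x02
cnt:2 = 2 → 0x2 << 2 → word 0x0a
bank:2 = 1 → 0x1 << 4 → word 0x1a
addr_hi:1 = 1 → 0x1 << 6 → word 0x5a
prio:1 = 1 → 0x1 << 7 → word 0xda
word = 0xda → little-endian bytes:
  [0]=0xda

da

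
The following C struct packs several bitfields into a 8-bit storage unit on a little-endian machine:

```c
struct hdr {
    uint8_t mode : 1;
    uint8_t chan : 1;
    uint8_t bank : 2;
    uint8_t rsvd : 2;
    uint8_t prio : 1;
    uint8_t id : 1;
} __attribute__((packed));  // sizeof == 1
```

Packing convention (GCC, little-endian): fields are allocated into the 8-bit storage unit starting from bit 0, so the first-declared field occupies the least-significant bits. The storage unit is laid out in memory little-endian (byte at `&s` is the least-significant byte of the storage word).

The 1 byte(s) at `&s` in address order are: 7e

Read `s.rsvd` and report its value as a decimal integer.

[0]=0x7e (little-endian) → word 0x7e
mode:1 @ bit 0 → (0x7e>>0)&0x1 = 0x0
chan:1 @ bit 1 → (0x7e>>1)&0x1 = 0x1
bank:2 @ bit 2 → (0x7e>>2)&0x3 = 0x3
rsvd:2 @ bit 4 → (0x7e>>4)&0x3 = 0x3  ←
prio:1 @ bit 6 → (0x7e>>6)&0x1 = 0x1
id:1 @ bit 7 → (0x7e>>7)&0x1 = 0x0

3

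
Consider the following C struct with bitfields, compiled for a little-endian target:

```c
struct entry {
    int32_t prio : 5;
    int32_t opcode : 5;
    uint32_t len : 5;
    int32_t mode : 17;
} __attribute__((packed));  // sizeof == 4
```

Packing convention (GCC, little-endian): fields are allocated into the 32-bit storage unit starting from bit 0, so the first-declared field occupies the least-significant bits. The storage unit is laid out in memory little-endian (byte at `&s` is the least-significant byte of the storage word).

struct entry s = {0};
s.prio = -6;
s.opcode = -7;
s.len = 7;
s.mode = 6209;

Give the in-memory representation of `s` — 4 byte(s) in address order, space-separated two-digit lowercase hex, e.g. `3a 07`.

prio:5 = -6 → 0x1a << 0 → word 0x0000001a
opcode:5 = -7 → 0x19 << 5 → word 0x0000033a
len:5 = 7 → 0x7 << 10 → word 0x00001f3a
mode:17 = 6209 → 0x1841 << 15 → word 0x0c209f3a
word = 0x0c209f3a → little-endian bytes:
  [0]=0x3a  [1]=0x9f  [2]=0x20  [3]=0x0c

3a 9f 20 0c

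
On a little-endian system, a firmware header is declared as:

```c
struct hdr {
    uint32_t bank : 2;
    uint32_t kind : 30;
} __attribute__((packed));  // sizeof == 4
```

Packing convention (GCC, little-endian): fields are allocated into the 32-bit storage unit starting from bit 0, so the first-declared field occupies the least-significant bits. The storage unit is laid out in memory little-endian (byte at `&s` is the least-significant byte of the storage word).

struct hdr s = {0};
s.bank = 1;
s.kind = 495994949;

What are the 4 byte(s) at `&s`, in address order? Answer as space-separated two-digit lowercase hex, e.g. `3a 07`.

bank (2b) val=1 bits=0x1 at bit 0: 0x00000001
kind (30b) val=495994949 bits=0x1d904845 at bit 2: 0x76412115
word = 0x76412115 → little-endian bytes:
  [0]=0x15  [1]=0x21  [2]=0x41  [3]=0x76

15 21 41 76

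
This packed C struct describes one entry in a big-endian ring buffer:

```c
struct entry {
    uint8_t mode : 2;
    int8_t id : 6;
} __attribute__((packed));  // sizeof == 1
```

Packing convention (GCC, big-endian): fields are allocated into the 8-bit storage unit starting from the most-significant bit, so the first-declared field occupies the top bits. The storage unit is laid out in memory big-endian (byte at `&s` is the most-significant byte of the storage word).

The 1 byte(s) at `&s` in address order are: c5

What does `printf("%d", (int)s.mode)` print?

3

[0]=0xc5 (big-endian) → word 0xc5
mode:2 @ bit 6 → (0xc5>>6)&0x3 = 0x3  ←
id:6 @ bit 0 → (0xc5>>0)&0x3f = 0x5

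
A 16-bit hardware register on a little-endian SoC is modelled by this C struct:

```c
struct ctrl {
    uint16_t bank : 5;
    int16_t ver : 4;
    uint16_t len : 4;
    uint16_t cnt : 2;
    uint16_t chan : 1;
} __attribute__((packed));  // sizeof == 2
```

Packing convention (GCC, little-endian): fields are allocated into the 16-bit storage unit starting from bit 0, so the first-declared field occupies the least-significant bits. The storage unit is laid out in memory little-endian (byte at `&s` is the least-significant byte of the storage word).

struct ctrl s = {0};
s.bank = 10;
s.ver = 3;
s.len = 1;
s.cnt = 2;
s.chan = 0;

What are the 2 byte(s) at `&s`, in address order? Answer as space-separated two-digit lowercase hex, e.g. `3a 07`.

6a 42

[0+:5] bank=10 & 0x1f = 0xa; word=0x000a
[5+:4] ver=3 & 0xf = 0x3; word=0x006a
[9+:4] len=1 & 0xf = 0x1; word=0x026a
[13+:2] cnt=2 & 0x3 = 0x2; word=0x426a
[15+:1] chan=0 & 0x1 = 0x0; word=0x426a
word = 0x426a → little-endian bytes:
  [0]=0x6a  [1]=0x42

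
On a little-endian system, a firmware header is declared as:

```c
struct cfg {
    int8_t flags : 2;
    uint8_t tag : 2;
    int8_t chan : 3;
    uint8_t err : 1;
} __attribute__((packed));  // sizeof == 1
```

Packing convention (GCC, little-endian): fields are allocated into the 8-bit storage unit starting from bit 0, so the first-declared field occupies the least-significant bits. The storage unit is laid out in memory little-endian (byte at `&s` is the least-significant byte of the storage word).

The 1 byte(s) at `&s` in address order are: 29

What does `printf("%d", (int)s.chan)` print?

2

[0]=0x29 (little-endian) → word 0x29
flags [0+:2] = (word>>0) & 0x3 = 1
tag [2+:2] = (word>>2) & 0x3 = 2
chan [4+:3] = (word>>4) & 0x7 = 2  ←
err [7+:1] = (word>>7) & 0x1 = 0
chan signed 3b, MSB=0: value = 2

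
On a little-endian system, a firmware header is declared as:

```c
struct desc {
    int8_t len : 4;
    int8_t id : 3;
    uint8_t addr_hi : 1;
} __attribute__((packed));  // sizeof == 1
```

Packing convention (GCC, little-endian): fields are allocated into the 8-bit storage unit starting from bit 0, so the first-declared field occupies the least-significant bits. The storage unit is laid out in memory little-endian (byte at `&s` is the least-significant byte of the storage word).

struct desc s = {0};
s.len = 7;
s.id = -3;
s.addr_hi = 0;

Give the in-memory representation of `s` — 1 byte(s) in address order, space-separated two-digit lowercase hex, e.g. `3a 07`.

[0+:4] len=7 & 0xf = 0x7; word=0x07
[4+:3] id=-3 & 0x7 = 0x5; word=0x57
[7+:1] addr_hi=0 & 0x1 = 0x0; word=0x57
word = 0x57 → little-endian bytes:
  [0]=0x57

57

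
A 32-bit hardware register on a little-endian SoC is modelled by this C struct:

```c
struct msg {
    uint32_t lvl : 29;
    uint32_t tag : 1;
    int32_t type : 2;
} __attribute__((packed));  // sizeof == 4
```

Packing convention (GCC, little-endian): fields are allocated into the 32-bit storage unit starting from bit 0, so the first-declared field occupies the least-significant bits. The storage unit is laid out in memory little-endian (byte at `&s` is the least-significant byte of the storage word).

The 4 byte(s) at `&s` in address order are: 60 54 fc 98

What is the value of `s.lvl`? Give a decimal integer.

419189856

[0]=0x60 [1]=0x54 [2]=0xfc [3]=0x98 (little-endian) → word 0x98fc5460
lvl:29 @ bit 0 → (0x98fc5460>>0)&0x1fffffff = 0x18fc5460  ←
tag:1 @ bit 29 → (0x98fc5460>>29)&0x1 = 0x0
type:2 @ bit 30 → (0x98fc5460>>30)&0x3 = 0x2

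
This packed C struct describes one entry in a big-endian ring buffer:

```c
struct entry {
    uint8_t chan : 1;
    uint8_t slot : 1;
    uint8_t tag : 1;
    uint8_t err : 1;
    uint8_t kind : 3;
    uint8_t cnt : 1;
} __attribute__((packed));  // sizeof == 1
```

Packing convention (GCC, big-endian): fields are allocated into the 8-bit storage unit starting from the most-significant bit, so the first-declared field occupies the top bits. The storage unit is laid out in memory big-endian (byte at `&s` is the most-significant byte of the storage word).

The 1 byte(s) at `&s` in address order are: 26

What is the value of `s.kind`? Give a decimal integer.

3

[0]=0x26 (big-endian) → word 0x26
chan [7+:1] = (word>>7) & 0x1 = 0
slot [6+:1] = (word>>6) & 0x1 = 0
tag [5+:1] = (word>>5) & 0x1 = 1
err [4+:1] = (word>>4) & 0x1 = 0
kind [1+:3] = (word>>1) & 0x7 = 3  ←
cnt [0+:1] = (word>>0) & 0x1 = 0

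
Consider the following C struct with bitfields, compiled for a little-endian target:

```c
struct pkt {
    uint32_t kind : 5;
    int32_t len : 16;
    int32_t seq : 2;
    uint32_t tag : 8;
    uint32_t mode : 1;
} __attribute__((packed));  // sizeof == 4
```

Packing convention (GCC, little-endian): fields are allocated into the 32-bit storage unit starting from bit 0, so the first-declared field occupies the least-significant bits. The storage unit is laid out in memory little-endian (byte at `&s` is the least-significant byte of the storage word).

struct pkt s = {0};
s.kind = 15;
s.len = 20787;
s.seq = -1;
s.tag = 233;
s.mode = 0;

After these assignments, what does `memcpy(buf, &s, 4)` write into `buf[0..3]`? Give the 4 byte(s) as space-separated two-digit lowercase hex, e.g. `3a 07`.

kind:5 = 15 → 0xf << 0 → word 0x0000000f
len:16 = 20787 → 0x5133 << 5 → word 0x000a266f
seq:2 = -1 → 0x3 << 21 → word 0x006a266f
tag:8 = 233 → 0xe9 << 23 → word 0x74ea266f
mode:1 = 0 → 0x0 << 31 → word 0x74ea266f
word = 0x74ea266f → little-endian bytes:
  [0]=0x6f  [1]=0x26  [2]=0xea  [3]=0x74

6f 26 ea 74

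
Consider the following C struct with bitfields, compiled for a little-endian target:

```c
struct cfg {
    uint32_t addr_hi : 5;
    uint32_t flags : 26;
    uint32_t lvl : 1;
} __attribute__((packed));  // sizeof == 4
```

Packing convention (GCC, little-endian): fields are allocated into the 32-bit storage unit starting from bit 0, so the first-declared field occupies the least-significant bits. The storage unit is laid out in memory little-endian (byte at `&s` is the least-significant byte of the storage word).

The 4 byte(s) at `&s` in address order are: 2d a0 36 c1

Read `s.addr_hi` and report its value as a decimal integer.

13

[0]=0x2d [1]=0xa0 [2]=0x36 [3]=0xc1 (little-endian) → word 0xc136a02d
addr_hi [0+:5] = (word>>0) & 0x1f = 13  ←
flags [5+:26] = (word>>5) & 0x3ffffff = 34190593
lvl [31+:1] = (word>>31) & 0x1 = 1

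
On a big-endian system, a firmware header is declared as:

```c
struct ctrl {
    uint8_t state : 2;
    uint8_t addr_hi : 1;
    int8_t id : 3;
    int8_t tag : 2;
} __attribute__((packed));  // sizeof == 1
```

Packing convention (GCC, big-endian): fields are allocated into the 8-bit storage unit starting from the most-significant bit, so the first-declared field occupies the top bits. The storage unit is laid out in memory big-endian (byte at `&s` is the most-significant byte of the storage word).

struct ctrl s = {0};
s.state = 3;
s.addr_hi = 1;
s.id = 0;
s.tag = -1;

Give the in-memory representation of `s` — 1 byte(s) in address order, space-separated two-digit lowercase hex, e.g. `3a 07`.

e3

[6+:2] state=3 & 0x3 = 0x3; word=0xc0
[5+:1] addr_hi=1 & 0x1 = 0x1; word=0xe0
[2+:3] id=0 & 0x7 = 0x0; word=0xe0
[0+:2] tag=-1 & 0x3 = 0x3; word=0xe3
word = 0xe3 → big-endian bytes:
  [0]=0xe3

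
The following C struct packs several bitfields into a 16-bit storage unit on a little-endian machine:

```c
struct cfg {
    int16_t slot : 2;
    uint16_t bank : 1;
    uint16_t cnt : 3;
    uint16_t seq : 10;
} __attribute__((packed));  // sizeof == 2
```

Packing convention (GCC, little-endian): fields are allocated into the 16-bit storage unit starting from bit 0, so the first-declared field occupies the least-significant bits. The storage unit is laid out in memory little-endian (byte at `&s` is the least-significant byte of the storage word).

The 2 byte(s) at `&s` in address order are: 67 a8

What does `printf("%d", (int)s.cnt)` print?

[0]=0x67 [1]=0xa8 (little-endian) → word 0xa867
slot [0+:2] = (word>>0) & 0x3 = 3
bank [2+:1] = (word>>2) & 0x1 = 1
cnt [3+:3] = (word>>3) & 0x7 = 4  ←
seq [6+:10] = (word>>6) & 0x3ff = 673

4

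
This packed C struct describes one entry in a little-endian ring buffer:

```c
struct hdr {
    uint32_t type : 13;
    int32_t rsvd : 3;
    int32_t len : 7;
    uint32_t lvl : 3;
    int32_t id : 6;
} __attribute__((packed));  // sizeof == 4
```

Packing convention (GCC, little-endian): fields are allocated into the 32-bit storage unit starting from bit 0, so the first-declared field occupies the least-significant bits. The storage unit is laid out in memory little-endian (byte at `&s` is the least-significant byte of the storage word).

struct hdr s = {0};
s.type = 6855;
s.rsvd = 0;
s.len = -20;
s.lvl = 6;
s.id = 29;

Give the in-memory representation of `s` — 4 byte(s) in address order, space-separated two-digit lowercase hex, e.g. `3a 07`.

c7 1a 6c 77

type (13b) val=6855 bits=0x1ac7 at bit 0: 0x00001ac7
rsvd (3b) val=0 bits=0x0 at bit 13: 0x00001ac7
len (7b) val=-20 bits=0x6c at bit 16: 0x006c1ac7
lvl (3b) val=6 bits=0x6 at bit 23: 0x036c1ac7
id (6b) val=29 bits=0x1d at bit 26: 0x776c1ac7
word = 0x776c1ac7 → little-endian bytes:
  [0]=0xc7  [1]=0x1a  [2]=0x6c  [3]=0x77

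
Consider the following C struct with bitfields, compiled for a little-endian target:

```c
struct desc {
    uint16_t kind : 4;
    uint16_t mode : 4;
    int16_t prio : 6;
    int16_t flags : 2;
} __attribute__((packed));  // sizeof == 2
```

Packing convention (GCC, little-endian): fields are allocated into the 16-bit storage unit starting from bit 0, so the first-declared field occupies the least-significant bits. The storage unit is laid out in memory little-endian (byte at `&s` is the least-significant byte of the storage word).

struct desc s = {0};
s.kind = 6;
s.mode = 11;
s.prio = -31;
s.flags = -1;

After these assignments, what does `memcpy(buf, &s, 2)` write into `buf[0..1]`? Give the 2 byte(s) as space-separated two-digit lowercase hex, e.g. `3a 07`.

b6 e1

[0+:4] kind=6 & 0xf = 0x6; word=0x0006
[4+:4] mode=11 & 0xf = 0xb; word=0x00b6
[8+:6] prio=-31 & 0x3f = 0x21; word=0x21b6
[14+:2] flags=-1 & 0x3 = 0x3; word=0xe1b6
word = 0xe1b6 → little-endian bytes:
  [0]=0xb6  [1]=0xe1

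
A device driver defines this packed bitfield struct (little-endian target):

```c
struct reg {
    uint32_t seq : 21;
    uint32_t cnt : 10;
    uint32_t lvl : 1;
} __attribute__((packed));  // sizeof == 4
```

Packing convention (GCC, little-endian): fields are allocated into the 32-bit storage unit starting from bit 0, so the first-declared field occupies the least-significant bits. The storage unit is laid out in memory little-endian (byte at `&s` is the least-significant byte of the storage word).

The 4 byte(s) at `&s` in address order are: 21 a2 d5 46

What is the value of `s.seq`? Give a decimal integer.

[0]=0x21 [1]=0xa2 [2]=0xd5 [3]=0x46 (little-endian) → word 0x46d5a221
seq [0+:21] = (word>>0) & 0x1fffff = 1417761  ←
cnt [21+:10] = (word>>21) & 0x3ff = 566
lvl [31+:1] = (word>>31) & 0x1 = 0

1417761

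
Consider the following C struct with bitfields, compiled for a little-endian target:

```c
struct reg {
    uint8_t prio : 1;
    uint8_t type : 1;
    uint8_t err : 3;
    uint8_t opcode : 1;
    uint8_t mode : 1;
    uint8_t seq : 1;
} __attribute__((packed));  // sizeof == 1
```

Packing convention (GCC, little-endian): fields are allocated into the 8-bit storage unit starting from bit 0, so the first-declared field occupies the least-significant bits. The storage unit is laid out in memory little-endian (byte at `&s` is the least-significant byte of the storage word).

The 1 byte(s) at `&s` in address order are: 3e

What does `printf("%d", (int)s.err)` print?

[0]=0x3e (little-endian) → word 0x3e
prio [0+:1] = (word>>0) & 0x1 = 0
type [1+:1] = (word>>1) & 0x1 = 1
err [2+:3] = (word>>2) & 0x7 = 7  ←
opcode [5+:1] = (word>>5) & 0x1 = 1
mode [6+:1] = (word>>6) & 0x1 = 0
seq [7+:1] = (word>>7) & 0x1 = 0

7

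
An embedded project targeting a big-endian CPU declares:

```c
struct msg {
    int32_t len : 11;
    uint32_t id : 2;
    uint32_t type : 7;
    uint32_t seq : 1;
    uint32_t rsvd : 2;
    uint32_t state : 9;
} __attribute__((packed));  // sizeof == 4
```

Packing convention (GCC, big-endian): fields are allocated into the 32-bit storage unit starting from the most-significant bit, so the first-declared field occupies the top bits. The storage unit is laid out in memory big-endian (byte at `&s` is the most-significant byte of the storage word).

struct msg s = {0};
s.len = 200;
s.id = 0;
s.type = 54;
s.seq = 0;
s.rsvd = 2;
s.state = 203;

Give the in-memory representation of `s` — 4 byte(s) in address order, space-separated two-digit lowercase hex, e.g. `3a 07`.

[21+:11] len=200 & 0x7ff = 0xc8; word=0x19000000
[19+:2] id=0 & 0x3 = 0x0; word=0x19000000
[12+:7] type=54 & 0x7f = 0x36; word=0x19036000
[11+:1] seq=0 & 0x1 = 0x0; word=0x19036000
[9+:2] rsvd=2 & 0x3 = 0x2; word=0x19036400
[0+:9] state=203 & 0x1ff = 0xcb; word=0x190364cb
word = 0x190364cb → big-endian bytes:
  [0]=0x19  [1]=0x03  [2]=0x64  [3]=0xcb

19 03 64 cb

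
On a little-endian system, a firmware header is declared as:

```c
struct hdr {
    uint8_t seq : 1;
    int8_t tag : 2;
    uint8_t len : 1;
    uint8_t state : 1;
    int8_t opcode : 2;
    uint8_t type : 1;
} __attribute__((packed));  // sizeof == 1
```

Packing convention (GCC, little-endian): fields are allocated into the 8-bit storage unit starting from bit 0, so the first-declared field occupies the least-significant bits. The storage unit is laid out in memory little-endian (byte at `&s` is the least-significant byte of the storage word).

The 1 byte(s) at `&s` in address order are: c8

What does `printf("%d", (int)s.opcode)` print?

-2

[0]=0xc8 (little-endian) → word 0xc8
seq [0+:1] = (word>>0) & 0x1 = 0
tag [1+:2] = (word>>1) & 0x3 = 0
len [3+:1] = (word>>3) & 0x1 = 1
state [4+:1] = (word>>4) & 0x1 = 0
opcode [5+:2] = (word>>5) & 0x3 = 2  ←
type [7+:1] = (word>>7) & 0x1 = 1
opcode signed 2b, MSB=1: 2 - 4 = -2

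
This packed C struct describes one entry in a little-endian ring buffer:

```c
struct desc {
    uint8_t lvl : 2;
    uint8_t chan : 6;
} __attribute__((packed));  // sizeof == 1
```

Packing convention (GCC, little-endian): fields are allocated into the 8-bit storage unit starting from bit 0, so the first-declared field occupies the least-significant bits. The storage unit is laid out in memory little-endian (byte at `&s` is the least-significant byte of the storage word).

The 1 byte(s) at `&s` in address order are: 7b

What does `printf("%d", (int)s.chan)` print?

30

[0]=0x7b (little-endian) → word 0x7b
lvl:2 @ bit 0 → (0x7b>>0)&0x3 = 0x3
chan:6 @ bit 2 → (0x7b>>2)&0x3f = 0x1e  ←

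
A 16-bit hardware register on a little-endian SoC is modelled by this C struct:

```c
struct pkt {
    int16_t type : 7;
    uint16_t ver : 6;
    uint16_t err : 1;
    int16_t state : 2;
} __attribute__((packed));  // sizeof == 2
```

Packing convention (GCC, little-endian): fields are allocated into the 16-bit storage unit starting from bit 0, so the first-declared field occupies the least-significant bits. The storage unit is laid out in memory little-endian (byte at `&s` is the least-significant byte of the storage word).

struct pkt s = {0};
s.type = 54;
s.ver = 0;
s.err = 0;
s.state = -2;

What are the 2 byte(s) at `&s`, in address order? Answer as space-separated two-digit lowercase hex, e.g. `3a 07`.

type (7b) val=54 bits=0x36 at bit 0: 0x0036
ver (6b) val=0 bits=0x0 at bit 7: 0x0036
err (1b) val=0 bits=0x0 at bit 13: 0x0036
state (2b) val=-2 bits=0x2 at bit 14: 0x8036
word = 0x8036 → little-endian bytes:
  [0]=0x36  [1]=0x80

36 80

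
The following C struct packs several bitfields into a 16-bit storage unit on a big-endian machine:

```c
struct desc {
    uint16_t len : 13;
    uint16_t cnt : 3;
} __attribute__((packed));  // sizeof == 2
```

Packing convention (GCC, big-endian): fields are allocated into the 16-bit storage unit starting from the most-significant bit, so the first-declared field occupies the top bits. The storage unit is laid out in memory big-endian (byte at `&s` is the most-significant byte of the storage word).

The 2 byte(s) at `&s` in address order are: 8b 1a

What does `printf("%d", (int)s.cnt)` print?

[0]=0x8b [1]=0x1a (big-endian) → word 0x8b1a
len [3+:13] = (word>>3) & 0x1fff = 4451
cnt [0+:3] = (word>>0) & 0x7 = 2  ←

2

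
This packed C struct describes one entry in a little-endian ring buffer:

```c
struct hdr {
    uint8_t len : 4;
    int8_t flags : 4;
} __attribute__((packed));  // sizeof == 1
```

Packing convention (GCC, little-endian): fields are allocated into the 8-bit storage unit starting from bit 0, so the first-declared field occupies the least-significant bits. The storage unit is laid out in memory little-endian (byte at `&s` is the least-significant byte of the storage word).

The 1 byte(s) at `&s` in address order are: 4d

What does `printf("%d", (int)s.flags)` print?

[0]=0x4d (little-endian) → word 0x4d
len [0+:4] = (word>>0) & 0xf = 13
flags [4+:4] = (word>>4) & 0xf = 4  ←
flags signed 4b, MSB=0: value = 4

4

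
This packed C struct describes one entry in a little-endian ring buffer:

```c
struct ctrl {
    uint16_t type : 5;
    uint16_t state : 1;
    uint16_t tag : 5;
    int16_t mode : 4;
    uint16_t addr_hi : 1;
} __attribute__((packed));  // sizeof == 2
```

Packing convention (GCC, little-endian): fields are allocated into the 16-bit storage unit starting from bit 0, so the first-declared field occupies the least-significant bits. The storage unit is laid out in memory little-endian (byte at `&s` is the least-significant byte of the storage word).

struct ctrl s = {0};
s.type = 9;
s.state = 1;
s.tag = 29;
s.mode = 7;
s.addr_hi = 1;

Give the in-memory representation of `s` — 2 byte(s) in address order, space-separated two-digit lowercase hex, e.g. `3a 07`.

69 bf

type (5b) val=9 bits=0x9 at bit 0: 0x0009
state (1b) val=1 bits=0x1 at bit 5: 0x0029
tag (5b) val=29 bits=0x1d at bit 6: 0x0769
mode (4b) val=7 bits=0x7 at bit 11: 0x3f69
addr_hi (1b) val=1 bits=0x1 at bit 15: 0xbf69
word = 0xbf69 → little-endian bytes:
  [0]=0x69  [1]=0xbf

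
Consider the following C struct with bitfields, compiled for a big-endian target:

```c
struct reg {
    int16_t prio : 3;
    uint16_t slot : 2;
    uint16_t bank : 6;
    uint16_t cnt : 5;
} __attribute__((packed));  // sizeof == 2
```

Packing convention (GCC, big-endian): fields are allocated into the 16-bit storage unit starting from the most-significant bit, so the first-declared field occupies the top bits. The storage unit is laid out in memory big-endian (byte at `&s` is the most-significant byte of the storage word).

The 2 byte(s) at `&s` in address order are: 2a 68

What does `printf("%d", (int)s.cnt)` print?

[0]=0x2a [1]=0x68 (big-endian) → word 0x2a68
prio [13+:3] = (word>>13) & 0x7 = 1
slot [11+:2] = (word>>11) & 0x3 = 1
bank [5+:6] = (word>>5) & 0x3f = 19
cnt [0+:5] = (word>>0) & 0x1f = 8  ←

8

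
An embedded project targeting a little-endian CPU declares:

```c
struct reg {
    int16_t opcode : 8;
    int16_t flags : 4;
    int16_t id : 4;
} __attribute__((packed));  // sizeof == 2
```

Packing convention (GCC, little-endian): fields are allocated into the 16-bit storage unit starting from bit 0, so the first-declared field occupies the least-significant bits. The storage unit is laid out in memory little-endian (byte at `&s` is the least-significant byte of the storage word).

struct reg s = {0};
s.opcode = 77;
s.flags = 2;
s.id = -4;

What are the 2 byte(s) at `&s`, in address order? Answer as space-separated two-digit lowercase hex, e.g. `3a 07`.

4d c2

opcode (8b) val=77 bits=0x4d at bit 0: 0x004d
flags (4b) val=2 bits=0x2 at bit 8: 0x024d
id (4b) val=-4 bits=0xc at bit 12: 0xc24d
word = 0xc24d → little-endian bytes:
  [0]=0x4d  [1]=0xc2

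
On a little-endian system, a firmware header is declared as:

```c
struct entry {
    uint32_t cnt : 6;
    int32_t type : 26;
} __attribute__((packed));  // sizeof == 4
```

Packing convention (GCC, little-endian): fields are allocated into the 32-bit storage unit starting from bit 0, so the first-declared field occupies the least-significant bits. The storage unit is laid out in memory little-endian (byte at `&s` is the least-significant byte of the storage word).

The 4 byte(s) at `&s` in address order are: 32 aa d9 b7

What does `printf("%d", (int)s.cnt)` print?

[0]=0x32 [1]=0xaa [2]=0xd9 [3]=0xb7 (little-endian) → word 0xb7d9aa32
cnt:6 @ bit 0 → (0xb7d9aa32>>0)&0x3f = 0x32  ←
type:26 @ bit 6 → (0xb7d9aa32>>6)&0x3ffffff = 0x2df66a8

50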